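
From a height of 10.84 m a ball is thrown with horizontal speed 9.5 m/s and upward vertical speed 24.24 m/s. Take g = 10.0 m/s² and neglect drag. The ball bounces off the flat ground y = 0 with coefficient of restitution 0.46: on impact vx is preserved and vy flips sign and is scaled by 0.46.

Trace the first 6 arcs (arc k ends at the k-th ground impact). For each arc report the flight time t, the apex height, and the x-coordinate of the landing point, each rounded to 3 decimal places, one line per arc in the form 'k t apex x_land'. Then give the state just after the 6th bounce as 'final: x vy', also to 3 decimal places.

1 5.260 40.219 49.971
2 2.609 8.510 74.759
3 1.200 1.801 86.162
4 0.552 0.381 91.407
5 0.254 0.081 93.820
6 0.117 0.017 94.930
final: 94.930 0.269

Arc 1: start y=10.840, vy=24.240 → t=5.260, apex=40.219, x_land=49.971, impact vy=-28.362
  bounce: vy ← 0.46·28.362 = 13.046
Arc 2: start y=0.000, vy=13.046 → t=2.609, apex=8.510, x_land=74.759, impact vy=-13.046
  bounce: vy ← 0.46·13.046 = 6.001
Arc 3: start y=0.000, vy=6.001 → t=1.200, apex=1.801, x_land=86.162, impact vy=-6.001
  bounce: vy ← 0.46·6.001 = 2.761
Arc 4: start y=0.000, vy=2.761 → t=0.552, apex=0.381, x_land=91.407, impact vy=-2.761
  bounce: vy ← 0.46·2.761 = 1.270
Arc 5: start y=0.000, vy=1.270 → t=0.254, apex=0.081, x_land=93.820, impact vy=-1.270
  bounce: vy ← 0.46·1.270 = 0.584
Arc 6: start y=0.000, vy=0.584 → t=0.117, apex=0.017, x_land=94.930, impact vy=-0.584
  bounce: vy ← 0.46·0.584 = 0.269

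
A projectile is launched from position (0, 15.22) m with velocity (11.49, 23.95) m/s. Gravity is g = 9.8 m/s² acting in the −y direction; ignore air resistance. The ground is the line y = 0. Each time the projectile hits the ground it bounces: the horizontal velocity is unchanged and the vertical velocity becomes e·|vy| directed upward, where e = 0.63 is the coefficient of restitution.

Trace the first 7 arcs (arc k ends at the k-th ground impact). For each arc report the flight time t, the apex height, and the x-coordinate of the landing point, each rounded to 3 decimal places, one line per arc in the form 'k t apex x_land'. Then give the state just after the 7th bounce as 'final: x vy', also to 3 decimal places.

Arc 1: start y=15.220, vy=23.950 → t=5.457, apex=44.485, x_land=62.700, impact vy=-29.528
  bounce: vy ← 0.63·29.528 = 18.603
Arc 2: start y=0.000, vy=18.603 → t=3.796, apex=17.656, x_land=106.322, impact vy=-18.603
  bounce: vy ← 0.63·18.603 = 11.720
Arc 3: start y=0.000, vy=11.720 → t=2.392, apex=7.008, x_land=133.804, impact vy=-11.720
  bounce: vy ← 0.63·11.720 = 7.383
Arc 4: start y=0.000, vy=7.383 → t=1.507, apex=2.781, x_land=151.117, impact vy=-7.383
  bounce: vy ← 0.63·7.383 = 4.652
Arc 5: start y=0.000, vy=4.652 → t=0.949, apex=1.104, x_land=162.024, impact vy=-4.652
  bounce: vy ← 0.63·4.652 = 2.930
Arc 6: start y=0.000, vy=2.930 → t=0.598, apex=0.438, x_land=168.896, impact vy=-2.930
  bounce: vy ← 0.63·2.930 = 1.846
Arc 7: start y=0.000, vy=1.846 → t=0.377, apex=0.174, x_land=173.225, impact vy=-1.846
  bounce: vy ← 0.63·1.846 = 1.163

1 5.457 44.485 62.700
2 3.796 17.656 106.322
3 2.392 7.008 133.804
4 1.507 2.781 151.117
5 0.949 1.104 162.024
6 0.598 0.438 168.896
7 0.377 0.174 173.225
final: 173.225 1.163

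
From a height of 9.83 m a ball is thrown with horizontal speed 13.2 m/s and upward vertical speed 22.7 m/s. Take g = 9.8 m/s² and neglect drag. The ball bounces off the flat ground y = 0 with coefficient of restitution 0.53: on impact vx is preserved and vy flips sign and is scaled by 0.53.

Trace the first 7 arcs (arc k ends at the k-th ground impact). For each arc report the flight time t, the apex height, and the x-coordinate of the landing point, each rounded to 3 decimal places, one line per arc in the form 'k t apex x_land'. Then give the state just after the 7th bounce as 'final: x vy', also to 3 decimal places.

Arc 1: start y=9.830, vy=22.700 → t=5.031, apex=36.120, x_land=66.414, impact vy=-26.607
  bounce: vy ← 0.53·26.607 = 14.102
Arc 2: start y=0.000, vy=14.102 → t=2.878, apex=10.146, x_land=104.403, impact vy=-14.102
  bounce: vy ← 0.53·14.102 = 7.474
Arc 3: start y=0.000, vy=7.474 → t=1.525, apex=2.850, x_land=124.537, impact vy=-7.474
  bounce: vy ← 0.53·7.474 = 3.961
Arc 4: start y=0.000, vy=3.961 → t=0.808, apex=0.801, x_land=135.208, impact vy=-3.961
  bounce: vy ← 0.53·3.961 = 2.099
Arc 5: start y=0.000, vy=2.099 → t=0.428, apex=0.225, x_land=140.864, impact vy=-2.099
  bounce: vy ← 0.53·2.099 = 1.113
Arc 6: start y=0.000, vy=1.113 → t=0.227, apex=0.063, x_land=143.862, impact vy=-1.113
  bounce: vy ← 0.53·1.113 = 0.590
Arc 7: start y=0.000, vy=0.590 → t=0.120, apex=0.018, x_land=145.450, impact vy=-0.590
  bounce: vy ← 0.53·0.590 = 0.313

1 5.031 36.120 66.414
2 2.878 10.146 104.403
3 1.525 2.850 124.537
4 0.808 0.801 135.208
5 0.428 0.225 140.864
6 0.227 0.063 143.862
7 0.120 0.018 145.450
final: 145.450 0.313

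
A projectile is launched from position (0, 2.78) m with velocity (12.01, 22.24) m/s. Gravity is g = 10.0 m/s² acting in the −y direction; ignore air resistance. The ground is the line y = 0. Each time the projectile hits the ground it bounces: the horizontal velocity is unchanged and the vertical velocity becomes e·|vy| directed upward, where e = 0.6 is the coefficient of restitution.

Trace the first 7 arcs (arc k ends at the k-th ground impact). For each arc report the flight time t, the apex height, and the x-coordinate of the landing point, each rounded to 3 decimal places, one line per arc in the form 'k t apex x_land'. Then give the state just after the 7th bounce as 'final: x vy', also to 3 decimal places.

Arc 1: start y=2.780, vy=22.240 → t=4.570, apex=27.511, x_land=54.882, impact vy=-23.457
  bounce: vy ← 0.6·23.457 = 14.074
Arc 2: start y=0.000, vy=14.074 → t=2.815, apex=9.904, x_land=88.688, impact vy=-14.074
  bounce: vy ← 0.6·14.074 = 8.444
Arc 3: start y=0.000, vy=8.444 → t=1.689, apex=3.565, x_land=108.971, impact vy=-8.444
  bounce: vy ← 0.6·8.444 = 5.067
Arc 4: start y=0.000, vy=5.067 → t=1.013, apex=1.284, x_land=121.141, impact vy=-5.067
  bounce: vy ← 0.6·5.067 = 3.040
Arc 5: start y=0.000, vy=3.040 → t=0.608, apex=0.462, x_land=128.443, impact vy=-3.040
  bounce: vy ← 0.6·3.040 = 1.824
Arc 6: start y=0.000, vy=1.824 → t=0.365, apex=0.166, x_land=132.824, impact vy=-1.824
  bounce: vy ← 0.6·1.824 = 1.094
Arc 7: start y=0.000, vy=1.094 → t=0.219, apex=0.060, x_land=135.453, impact vy=-1.094
  bounce: vy ← 0.6·1.094 = 0.657

1 4.570 27.511 54.882
2 2.815 9.904 88.688
3 1.689 3.565 108.971
4 1.013 1.284 121.141
5 0.608 0.462 128.443
6 0.365 0.166 132.824
7 0.219 0.060 135.453
final: 135.453 0.657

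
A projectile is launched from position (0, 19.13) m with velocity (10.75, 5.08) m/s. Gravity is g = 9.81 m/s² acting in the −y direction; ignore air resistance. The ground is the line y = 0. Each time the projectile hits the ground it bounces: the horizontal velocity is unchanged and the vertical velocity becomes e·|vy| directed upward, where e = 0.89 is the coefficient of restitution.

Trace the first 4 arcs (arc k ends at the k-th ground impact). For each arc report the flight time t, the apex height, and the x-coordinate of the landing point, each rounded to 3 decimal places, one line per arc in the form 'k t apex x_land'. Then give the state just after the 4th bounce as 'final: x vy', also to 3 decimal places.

Arc 1: start y=19.130, vy=5.080 → t=2.559, apex=20.445, x_land=27.514, impact vy=-20.028
  bounce: vy ← 0.89·20.028 = 17.825
Arc 2: start y=0.000, vy=17.825 → t=3.634, apex=16.195, x_land=66.581, impact vy=-17.825
  bounce: vy ← 0.89·17.825 = 15.864
Arc 3: start y=0.000, vy=15.864 → t=3.234, apex=12.828, x_land=101.350, impact vy=-15.864
  bounce: vy ← 0.89·15.864 = 14.119
Arc 4: start y=0.000, vy=14.119 → t=2.879, apex=10.161, x_land=132.295, impact vy=-14.119
  bounce: vy ← 0.89·14.119 = 12.566

1 2.559 20.445 27.514
2 3.634 16.195 66.581
3 3.234 12.828 101.350
4 2.879 10.161 132.295
final: 132.295 12.566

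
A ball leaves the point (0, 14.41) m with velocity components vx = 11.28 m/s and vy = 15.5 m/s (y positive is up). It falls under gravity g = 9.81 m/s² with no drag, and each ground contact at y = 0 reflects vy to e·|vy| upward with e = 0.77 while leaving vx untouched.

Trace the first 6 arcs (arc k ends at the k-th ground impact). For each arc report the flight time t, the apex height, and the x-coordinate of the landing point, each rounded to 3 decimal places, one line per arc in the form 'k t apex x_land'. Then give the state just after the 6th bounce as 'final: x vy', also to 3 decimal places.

Arc 1: start y=14.410, vy=15.500 → t=3.911, apex=26.655, x_land=44.118, impact vy=-22.869
  bounce: vy ← 0.77·22.869 = 17.609
Arc 2: start y=0.000, vy=17.609 → t=3.590, apex=15.804, x_land=84.613, impact vy=-17.609
  bounce: vy ← 0.77·17.609 = 13.559
Arc 3: start y=0.000, vy=13.559 → t=2.764, apex=9.370, x_land=115.794, impact vy=-13.559
  bounce: vy ← 0.77·13.559 = 10.440
Arc 4: start y=0.000, vy=10.440 → t=2.128, apex=5.556, x_land=139.804, impact vy=-10.440
  bounce: vy ← 0.77·10.440 = 8.039
Arc 5: start y=0.000, vy=8.039 → t=1.639, apex=3.294, x_land=158.291, impact vy=-8.039
  bounce: vy ← 0.77·8.039 = 6.190
Arc 6: start y=0.000, vy=6.190 → t=1.262, apex=1.953, x_land=172.526, impact vy=-6.190
  bounce: vy ← 0.77·6.190 = 4.766

1 3.911 26.655 44.118
2 3.590 15.804 84.613
3 2.764 9.370 115.794
4 2.128 5.556 139.804
5 1.639 3.294 158.291
6 1.262 1.953 172.526
final: 172.526 4.766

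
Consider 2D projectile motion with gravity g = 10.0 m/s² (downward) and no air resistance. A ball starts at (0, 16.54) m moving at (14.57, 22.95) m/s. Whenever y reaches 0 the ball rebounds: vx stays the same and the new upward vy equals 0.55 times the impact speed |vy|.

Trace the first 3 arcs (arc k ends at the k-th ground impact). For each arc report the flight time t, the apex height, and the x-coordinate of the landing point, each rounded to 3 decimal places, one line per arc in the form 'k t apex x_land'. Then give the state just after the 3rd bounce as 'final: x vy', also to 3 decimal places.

1 5.223 42.875 76.104
2 3.221 12.970 123.036
3 1.772 3.923 148.848
final: 148.848 4.872

Arc 1: start y=16.540, vy=22.950 → t=5.223, apex=42.875, x_land=76.104, impact vy=-29.283
  bounce: vy ← 0.55·29.283 = 16.106
Arc 2: start y=0.000, vy=16.106 → t=3.221, apex=12.970, x_land=123.036, impact vy=-16.106
  bounce: vy ← 0.55·16.106 = 8.858
Arc 3: start y=0.000, vy=8.858 → t=1.772, apex=3.923, x_land=148.848, impact vy=-8.858
  bounce: vy ← 0.55·8.858 = 4.872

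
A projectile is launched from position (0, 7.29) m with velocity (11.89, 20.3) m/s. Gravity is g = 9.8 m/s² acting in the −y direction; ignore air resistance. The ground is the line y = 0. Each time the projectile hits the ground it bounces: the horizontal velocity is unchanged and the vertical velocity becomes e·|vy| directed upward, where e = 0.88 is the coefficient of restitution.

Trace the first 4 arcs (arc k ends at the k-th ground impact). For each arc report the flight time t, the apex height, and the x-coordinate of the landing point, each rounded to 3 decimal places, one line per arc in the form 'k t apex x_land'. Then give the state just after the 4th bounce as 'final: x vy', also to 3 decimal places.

1 4.475 28.315 53.211
2 4.231 21.927 103.516
3 3.723 16.980 147.783
4 3.276 13.150 186.739
final: 186.739 14.128

Arc 1: start y=7.290, vy=20.300 → t=4.475, apex=28.315, x_land=53.211, impact vy=-23.558
  bounce: vy ← 0.88·23.558 = 20.731
Arc 2: start y=0.000, vy=20.731 → t=4.231, apex=21.927, x_land=103.516, impact vy=-20.731
  bounce: vy ← 0.88·20.731 = 18.243
Arc 3: start y=0.000, vy=18.243 → t=3.723, apex=16.980, x_land=147.783, impact vy=-18.243
  bounce: vy ← 0.88·18.243 = 16.054
Arc 4: start y=0.000, vy=16.054 → t=3.276, apex=13.150, x_land=186.739, impact vy=-16.054
  bounce: vy ← 0.88·16.054 = 14.128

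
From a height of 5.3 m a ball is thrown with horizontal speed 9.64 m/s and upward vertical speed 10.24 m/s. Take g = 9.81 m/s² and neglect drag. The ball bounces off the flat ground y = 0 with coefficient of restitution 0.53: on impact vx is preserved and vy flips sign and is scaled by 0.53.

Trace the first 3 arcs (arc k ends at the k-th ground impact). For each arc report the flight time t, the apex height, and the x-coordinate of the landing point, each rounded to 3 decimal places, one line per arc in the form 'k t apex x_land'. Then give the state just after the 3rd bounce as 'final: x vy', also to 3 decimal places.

Arc 1: start y=5.300, vy=10.240 → t=2.517, apex=10.644, x_land=24.264, impact vy=-14.451
  bounce: vy ← 0.53·14.451 = 7.659
Arc 2: start y=0.000, vy=7.659 → t=1.562, apex=2.990, x_land=39.317, impact vy=-7.659
  bounce: vy ← 0.53·7.659 = 4.059
Arc 3: start y=0.000, vy=4.059 → t=0.828, apex=0.840, x_land=47.295, impact vy=-4.059
  bounce: vy ← 0.53·4.059 = 2.151

1 2.517 10.644 24.264
2 1.562 2.990 39.317
3 0.828 0.840 47.295
final: 47.295 2.151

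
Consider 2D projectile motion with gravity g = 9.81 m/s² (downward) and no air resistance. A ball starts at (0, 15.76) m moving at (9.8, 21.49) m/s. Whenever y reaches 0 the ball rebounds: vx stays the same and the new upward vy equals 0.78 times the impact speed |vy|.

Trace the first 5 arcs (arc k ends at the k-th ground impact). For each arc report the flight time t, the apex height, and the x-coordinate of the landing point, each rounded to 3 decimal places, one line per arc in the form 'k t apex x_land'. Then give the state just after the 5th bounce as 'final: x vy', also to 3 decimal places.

1 5.021 39.298 49.207
2 4.416 23.909 92.480
3 3.444 14.546 126.233
4 2.686 8.850 152.561
5 2.095 5.384 173.096
final: 173.096 8.017

Arc 1: start y=15.760, vy=21.490 → t=5.021, apex=39.298, x_land=49.207, impact vy=-27.767
  bounce: vy ← 0.78·27.767 = 21.659
Arc 2: start y=0.000, vy=21.659 → t=4.416, apex=23.909, x_land=92.480, impact vy=-21.659
  bounce: vy ← 0.78·21.659 = 16.894
Arc 3: start y=0.000, vy=16.894 → t=3.444, apex=14.546, x_land=126.233, impact vy=-16.894
  bounce: vy ← 0.78·16.894 = 13.177
Arc 4: start y=0.000, vy=13.177 → t=2.686, apex=8.850, x_land=152.561, impact vy=-13.177
  bounce: vy ← 0.78·13.177 = 10.278
Arc 5: start y=0.000, vy=10.278 → t=2.095, apex=5.384, x_land=173.096, impact vy=-10.278
  bounce: vy ← 0.78·10.278 = 8.017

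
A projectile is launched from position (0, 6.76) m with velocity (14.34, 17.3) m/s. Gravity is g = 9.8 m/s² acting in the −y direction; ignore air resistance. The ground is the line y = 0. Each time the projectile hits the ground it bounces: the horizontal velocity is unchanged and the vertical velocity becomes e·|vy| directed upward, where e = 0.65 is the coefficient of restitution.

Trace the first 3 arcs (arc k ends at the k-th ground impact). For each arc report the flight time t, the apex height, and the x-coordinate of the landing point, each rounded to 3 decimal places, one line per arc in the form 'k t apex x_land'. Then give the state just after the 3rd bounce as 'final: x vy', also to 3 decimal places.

1 3.886 22.030 55.720
2 2.756 9.308 95.248
3 1.792 3.932 120.941
final: 120.941 5.707

Arc 1: start y=6.760, vy=17.300 → t=3.886, apex=22.030, x_land=55.720, impact vy=-20.779
  bounce: vy ← 0.65·20.779 = 13.507
Arc 2: start y=0.000, vy=13.507 → t=2.756, apex=9.308, x_land=95.248, impact vy=-13.507
  bounce: vy ← 0.65·13.507 = 8.779
Arc 3: start y=0.000, vy=8.779 → t=1.792, apex=3.932, x_land=120.941, impact vy=-8.779
  bounce: vy ← 0.65·8.779 = 5.707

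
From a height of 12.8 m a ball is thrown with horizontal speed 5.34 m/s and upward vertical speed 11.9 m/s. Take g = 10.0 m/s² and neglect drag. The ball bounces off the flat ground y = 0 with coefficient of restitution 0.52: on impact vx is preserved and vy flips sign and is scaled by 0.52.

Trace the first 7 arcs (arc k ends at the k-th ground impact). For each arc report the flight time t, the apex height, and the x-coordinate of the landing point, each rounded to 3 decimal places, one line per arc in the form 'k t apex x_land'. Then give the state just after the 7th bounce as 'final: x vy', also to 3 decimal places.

Arc 1: start y=12.800, vy=11.900 → t=3.184, apex=19.881, x_land=17.003, impact vy=-19.940
  bounce: vy ← 0.52·19.940 = 10.369
Arc 2: start y=0.000, vy=10.369 → t=2.074, apex=5.376, x_land=28.077, impact vy=-10.369
  bounce: vy ← 0.52·10.369 = 5.392
Arc 3: start y=0.000, vy=5.392 → t=1.078, apex=1.454, x_land=33.835, impact vy=-5.392
  bounce: vy ← 0.52·5.392 = 2.804
Arc 4: start y=0.000, vy=2.804 → t=0.561, apex=0.393, x_land=36.829, impact vy=-2.804
  bounce: vy ← 0.52·2.804 = 1.458
Arc 5: start y=0.000, vy=1.458 → t=0.292, apex=0.106, x_land=38.387, impact vy=-1.458
  bounce: vy ← 0.52·1.458 = 0.758
Arc 6: start y=0.000, vy=0.758 → t=0.152, apex=0.029, x_land=39.196, impact vy=-0.758
  bounce: vy ← 0.52·0.758 = 0.394
Arc 7: start y=0.000, vy=0.394 → t=0.079, apex=0.008, x_land=39.617, impact vy=-0.394
  bounce: vy ← 0.52·0.394 = 0.205

1 3.184 19.881 17.003
2 2.074 5.376 28.077
3 1.078 1.454 33.835
4 0.561 0.393 36.829
5 0.292 0.106 38.387
6 0.152 0.029 39.196
7 0.079 0.008 39.617
final: 39.617 0.205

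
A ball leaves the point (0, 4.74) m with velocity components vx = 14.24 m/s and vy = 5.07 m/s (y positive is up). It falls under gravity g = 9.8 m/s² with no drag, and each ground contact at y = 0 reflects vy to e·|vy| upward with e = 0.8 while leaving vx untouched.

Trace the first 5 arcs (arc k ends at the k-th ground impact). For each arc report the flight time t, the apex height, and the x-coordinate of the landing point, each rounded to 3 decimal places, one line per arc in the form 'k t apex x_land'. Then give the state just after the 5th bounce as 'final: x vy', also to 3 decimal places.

1 1.629 6.051 23.192
2 1.778 3.873 48.512
3 1.422 2.479 68.768
4 1.138 1.586 84.973
5 0.910 1.015 97.936
final: 97.936 3.569

Arc 1: start y=4.740, vy=5.070 → t=1.629, apex=6.051, x_land=23.192, impact vy=-10.891
  bounce: vy ← 0.8·10.891 = 8.713
Arc 2: start y=0.000, vy=8.713 → t=1.778, apex=3.873, x_land=48.512, impact vy=-8.713
  bounce: vy ← 0.8·8.713 = 6.970
Arc 3: start y=0.000, vy=6.970 → t=1.422, apex=2.479, x_land=68.768, impact vy=-6.970
  bounce: vy ← 0.8·6.970 = 5.576
Arc 4: start y=0.000, vy=5.576 → t=1.138, apex=1.586, x_land=84.973, impact vy=-5.576
  bounce: vy ← 0.8·5.576 = 4.461
Arc 5: start y=0.000, vy=4.461 → t=0.910, apex=1.015, x_land=97.936, impact vy=-4.461
  bounce: vy ← 0.8·4.461 = 3.569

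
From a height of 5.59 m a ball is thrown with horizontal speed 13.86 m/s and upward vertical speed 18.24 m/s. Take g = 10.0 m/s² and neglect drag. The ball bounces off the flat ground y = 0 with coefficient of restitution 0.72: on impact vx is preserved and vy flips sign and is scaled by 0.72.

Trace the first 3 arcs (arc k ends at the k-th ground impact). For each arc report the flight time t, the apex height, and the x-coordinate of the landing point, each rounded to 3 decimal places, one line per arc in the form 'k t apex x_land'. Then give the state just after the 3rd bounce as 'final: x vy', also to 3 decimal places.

Arc 1: start y=5.590, vy=18.240 → t=3.932, apex=22.225, x_land=54.502, impact vy=-21.083
  bounce: vy ← 0.72·21.083 = 15.180
Arc 2: start y=0.000, vy=15.180 → t=3.036, apex=11.521, x_land=96.580, impact vy=-15.180
  bounce: vy ← 0.72·15.180 = 10.929
Arc 3: start y=0.000, vy=10.929 → t=2.186, apex=5.973, x_land=126.877, impact vy=-10.929
  bounce: vy ← 0.72·10.929 = 7.869

1 3.932 22.225 54.502
2 3.036 11.521 96.580
3 2.186 5.973 126.877
final: 126.877 7.869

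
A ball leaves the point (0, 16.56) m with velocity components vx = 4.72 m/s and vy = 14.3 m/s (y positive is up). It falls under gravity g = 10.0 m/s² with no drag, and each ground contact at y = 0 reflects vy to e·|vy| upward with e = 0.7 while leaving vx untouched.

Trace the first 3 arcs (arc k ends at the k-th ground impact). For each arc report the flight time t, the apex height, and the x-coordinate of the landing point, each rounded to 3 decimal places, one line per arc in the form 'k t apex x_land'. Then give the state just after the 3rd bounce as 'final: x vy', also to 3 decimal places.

1 3.744 26.785 17.674
2 3.240 13.124 32.968
3 2.268 6.431 43.674
final: 43.674 7.939

Arc 1: start y=16.560, vy=14.300 → t=3.744, apex=26.785, x_land=17.674, impact vy=-23.145
  bounce: vy ← 0.7·23.145 = 16.201
Arc 2: start y=0.000, vy=16.201 → t=3.240, apex=13.124, x_land=32.968, impact vy=-16.201
  bounce: vy ← 0.7·16.201 = 11.341
Arc 3: start y=0.000, vy=11.341 → t=2.268, apex=6.431, x_land=43.674, impact vy=-11.341
  bounce: vy ← 0.7·11.341 = 7.939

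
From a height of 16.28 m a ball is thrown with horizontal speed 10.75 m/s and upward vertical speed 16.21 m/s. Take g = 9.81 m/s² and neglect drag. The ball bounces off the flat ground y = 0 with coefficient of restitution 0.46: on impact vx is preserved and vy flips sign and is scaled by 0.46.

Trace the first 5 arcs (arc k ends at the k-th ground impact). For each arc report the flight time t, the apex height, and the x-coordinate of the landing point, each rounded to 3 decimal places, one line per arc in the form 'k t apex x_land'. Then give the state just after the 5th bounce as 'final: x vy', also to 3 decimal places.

1 4.112 29.673 44.204
2 2.263 6.279 68.529
3 1.041 1.329 79.718
4 0.479 0.281 84.865
5 0.220 0.059 87.233
final: 87.233 0.497

Arc 1: start y=16.280, vy=16.210 → t=4.112, apex=29.673, x_land=44.204, impact vy=-24.128
  bounce: vy ← 0.46·24.128 = 11.099
Arc 2: start y=0.000, vy=11.099 → t=2.263, apex=6.279, x_land=68.529, impact vy=-11.099
  bounce: vy ← 0.46·11.099 = 5.106
Arc 3: start y=0.000, vy=5.106 → t=1.041, apex=1.329, x_land=79.718, impact vy=-5.106
  bounce: vy ← 0.46·5.106 = 2.349
Arc 4: start y=0.000, vy=2.349 → t=0.479, apex=0.281, x_land=84.865, impact vy=-2.349
  bounce: vy ← 0.46·2.349 = 1.080
Arc 5: start y=0.000, vy=1.080 → t=0.220, apex=0.059, x_land=87.233, impact vy=-1.080
  bounce: vy ← 0.46·1.080 = 0.497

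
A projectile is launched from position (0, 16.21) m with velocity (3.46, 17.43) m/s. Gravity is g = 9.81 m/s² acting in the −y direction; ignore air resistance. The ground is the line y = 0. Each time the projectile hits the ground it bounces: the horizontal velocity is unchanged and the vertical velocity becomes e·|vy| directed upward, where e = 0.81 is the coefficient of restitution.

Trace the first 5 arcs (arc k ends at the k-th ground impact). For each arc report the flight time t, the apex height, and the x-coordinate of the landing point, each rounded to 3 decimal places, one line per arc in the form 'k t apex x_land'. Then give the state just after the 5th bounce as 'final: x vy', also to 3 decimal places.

Arc 1: start y=16.210, vy=17.430 → t=4.319, apex=31.694, x_land=14.943, impact vy=-24.937
  bounce: vy ← 0.81·24.937 = 20.199
Arc 2: start y=0.000, vy=20.199 → t=4.118, apex=20.795, x_land=29.191, impact vy=-20.199
  bounce: vy ← 0.81·20.199 = 16.361
Arc 3: start y=0.000, vy=16.361 → t=3.336, apex=13.643, x_land=40.732, impact vy=-16.361
  bounce: vy ← 0.81·16.361 = 13.252
Arc 4: start y=0.000, vy=13.252 → t=2.702, apex=8.951, x_land=50.081, impact vy=-13.252
  bounce: vy ← 0.81·13.252 = 10.734
Arc 5: start y=0.000, vy=10.734 → t=2.188, apex=5.873, x_land=57.653, impact vy=-10.734
  bounce: vy ← 0.81·10.734 = 8.695

1 4.319 31.694 14.943
2 4.118 20.795 29.191
3 3.336 13.643 40.732
4 2.702 8.951 50.081
5 2.188 5.873 57.653
final: 57.653 8.695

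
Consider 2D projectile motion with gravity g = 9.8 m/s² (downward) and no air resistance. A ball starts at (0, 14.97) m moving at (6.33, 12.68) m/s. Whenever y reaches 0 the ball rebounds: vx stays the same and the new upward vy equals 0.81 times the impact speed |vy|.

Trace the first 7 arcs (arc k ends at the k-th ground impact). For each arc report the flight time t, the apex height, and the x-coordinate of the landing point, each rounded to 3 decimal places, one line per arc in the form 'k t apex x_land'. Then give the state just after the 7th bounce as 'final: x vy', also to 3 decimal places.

Arc 1: start y=14.970, vy=12.680 → t=3.469, apex=23.173, x_land=21.956, impact vy=-21.312
  bounce: vy ← 0.81·21.312 = 17.263
Arc 2: start y=0.000, vy=17.263 → t=3.523, apex=15.204, x_land=44.256, impact vy=-17.263
  bounce: vy ← 0.81·17.263 = 13.983
Arc 3: start y=0.000, vy=13.983 → t=2.854, apex=9.975, x_land=62.320, impact vy=-13.983
  bounce: vy ← 0.81·13.983 = 11.326
Arc 4: start y=0.000, vy=11.326 → t=2.311, apex=6.545, x_land=76.951, impact vy=-11.326
  bounce: vy ← 0.81·11.326 = 9.174
Arc 5: start y=0.000, vy=9.174 → t=1.872, apex=4.294, x_land=88.802, impact vy=-9.174
  bounce: vy ← 0.81·9.174 = 7.431
Arc 6: start y=0.000, vy=7.431 → t=1.517, apex=2.817, x_land=98.402, impact vy=-7.431
  bounce: vy ← 0.81·7.431 = 6.019
Arc 7: start y=0.000, vy=6.019 → t=1.228, apex=1.848, x_land=106.178, impact vy=-6.019
  bounce: vy ← 0.81·6.019 = 4.875

1 3.469 23.173 21.956
2 3.523 15.204 44.256
3 2.854 9.975 62.320
4 2.311 6.545 76.951
5 1.872 4.294 88.802
6 1.517 2.817 98.402
7 1.228 1.848 106.178
final: 106.178 4.875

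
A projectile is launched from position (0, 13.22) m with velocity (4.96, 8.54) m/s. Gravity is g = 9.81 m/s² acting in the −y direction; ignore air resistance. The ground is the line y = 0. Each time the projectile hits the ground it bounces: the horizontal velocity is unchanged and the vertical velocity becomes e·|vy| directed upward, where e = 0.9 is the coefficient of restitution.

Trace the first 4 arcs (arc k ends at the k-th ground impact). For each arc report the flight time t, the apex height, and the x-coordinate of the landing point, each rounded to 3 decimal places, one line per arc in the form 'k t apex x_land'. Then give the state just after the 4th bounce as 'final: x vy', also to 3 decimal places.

Arc 1: start y=13.220, vy=8.540 → t=2.729, apex=16.937, x_land=13.535, impact vy=-18.229
  bounce: vy ← 0.9·18.229 = 16.406
Arc 2: start y=0.000, vy=16.406 → t=3.345, apex=13.719, x_land=30.125, impact vy=-16.406
  bounce: vy ← 0.9·16.406 = 14.766
Arc 3: start y=0.000, vy=14.766 → t=3.010, apex=11.113, x_land=45.056, impact vy=-14.766
  bounce: vy ← 0.9·14.766 = 13.289
Arc 4: start y=0.000, vy=13.289 → t=2.709, apex=9.001, x_land=58.495, impact vy=-13.289
  bounce: vy ← 0.9·13.289 = 11.960

1 2.729 16.937 13.535
2 3.345 13.719 30.125
3 3.010 11.113 45.056
4 2.709 9.001 58.495
final: 58.495 11.960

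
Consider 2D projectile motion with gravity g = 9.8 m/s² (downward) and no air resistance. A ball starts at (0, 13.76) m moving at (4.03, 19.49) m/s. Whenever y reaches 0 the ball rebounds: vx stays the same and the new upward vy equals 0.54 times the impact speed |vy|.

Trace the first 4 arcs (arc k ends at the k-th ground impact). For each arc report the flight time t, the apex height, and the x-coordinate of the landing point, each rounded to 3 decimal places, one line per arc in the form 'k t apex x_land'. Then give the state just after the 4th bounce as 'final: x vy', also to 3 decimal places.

1 4.589 33.141 18.495
2 2.809 9.664 29.814
3 1.517 2.818 35.927
4 0.819 0.822 39.227
final: 39.227 2.167

Arc 1: start y=13.760, vy=19.490 → t=4.589, apex=33.141, x_land=18.495, impact vy=-25.486
  bounce: vy ← 0.54·25.486 = 13.763
Arc 2: start y=0.000, vy=13.763 → t=2.809, apex=9.664, x_land=29.814, impact vy=-13.763
  bounce: vy ← 0.54·13.763 = 7.432
Arc 3: start y=0.000, vy=7.432 → t=1.517, apex=2.818, x_land=35.927, impact vy=-7.432
  bounce: vy ← 0.54·7.432 = 4.013
Arc 4: start y=0.000, vy=4.013 → t=0.819, apex=0.822, x_land=39.227, impact vy=-4.013
  bounce: vy ← 0.54·4.013 = 2.167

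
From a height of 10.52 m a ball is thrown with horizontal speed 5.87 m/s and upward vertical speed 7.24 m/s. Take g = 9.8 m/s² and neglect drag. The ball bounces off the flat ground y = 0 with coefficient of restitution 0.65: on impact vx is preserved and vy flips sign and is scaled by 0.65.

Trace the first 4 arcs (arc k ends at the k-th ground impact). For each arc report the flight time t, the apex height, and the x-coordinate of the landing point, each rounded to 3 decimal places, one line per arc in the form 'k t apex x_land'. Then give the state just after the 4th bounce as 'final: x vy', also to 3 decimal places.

Arc 1: start y=10.520, vy=7.240 → t=2.380, apex=13.194, x_land=13.969, impact vy=-16.081
  bounce: vy ← 0.65·16.081 = 10.453
Arc 2: start y=0.000, vy=10.453 → t=2.133, apex=5.575, x_land=26.491, impact vy=-10.453
  bounce: vy ← 0.65·10.453 = 6.794
Arc 3: start y=0.000, vy=6.794 → t=1.387, apex=2.355, x_land=34.630, impact vy=-6.794
  bounce: vy ← 0.65·6.794 = 4.416
Arc 4: start y=0.000, vy=4.416 → t=0.901, apex=0.995, x_land=39.921, impact vy=-4.416
  bounce: vy ← 0.65·4.416 = 2.871

1 2.380 13.194 13.969
2 2.133 5.575 26.491
3 1.387 2.355 34.630
4 0.901 0.995 39.921
final: 39.921 2.871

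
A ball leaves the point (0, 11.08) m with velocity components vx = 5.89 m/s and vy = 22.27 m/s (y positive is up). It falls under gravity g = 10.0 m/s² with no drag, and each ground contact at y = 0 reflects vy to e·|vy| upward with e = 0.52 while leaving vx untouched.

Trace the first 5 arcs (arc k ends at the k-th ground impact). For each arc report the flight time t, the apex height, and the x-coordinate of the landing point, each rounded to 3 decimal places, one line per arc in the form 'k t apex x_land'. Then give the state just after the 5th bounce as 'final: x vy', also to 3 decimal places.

Arc 1: start y=11.080, vy=22.270 → t=4.906, apex=35.878, x_land=28.895, impact vy=-26.787
  bounce: vy ← 0.52·26.787 = 13.929
Arc 2: start y=0.000, vy=13.929 → t=2.786, apex=9.701, x_land=45.303, impact vy=-13.929
  bounce: vy ← 0.52·13.929 = 7.243
Arc 3: start y=0.000, vy=7.243 → t=1.449, apex=2.623, x_land=53.836, impact vy=-7.243
  bounce: vy ← 0.52·7.243 = 3.766
Arc 4: start y=0.000, vy=3.766 → t=0.753, apex=0.709, x_land=58.273, impact vy=-3.766
  bounce: vy ← 0.52·3.766 = 1.959
Arc 5: start y=0.000, vy=1.959 → t=0.392, apex=0.192, x_land=60.580, impact vy=-1.959
  bounce: vy ← 0.52·1.959 = 1.018

1 4.906 35.878 28.895
2 2.786 9.701 45.303
3 1.449 2.623 53.836
4 0.753 0.709 58.273
5 0.392 0.192 60.580
final: 60.580 1.018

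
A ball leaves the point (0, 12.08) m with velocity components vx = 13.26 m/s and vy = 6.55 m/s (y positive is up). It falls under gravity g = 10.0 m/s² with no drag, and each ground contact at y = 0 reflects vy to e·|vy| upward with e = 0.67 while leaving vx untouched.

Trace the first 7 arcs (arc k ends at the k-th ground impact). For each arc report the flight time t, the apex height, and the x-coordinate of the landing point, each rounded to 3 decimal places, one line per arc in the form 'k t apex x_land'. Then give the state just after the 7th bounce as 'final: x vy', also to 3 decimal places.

Arc 1: start y=12.080, vy=6.550 → t=2.342, apex=14.225, x_land=31.051, impact vy=-16.867
  bounce: vy ← 0.67·16.867 = 11.301
Arc 2: start y=0.000, vy=11.301 → t=2.260, apex=6.386, x_land=61.022, impact vy=-11.301
  bounce: vy ← 0.67·11.301 = 7.572
Arc 3: start y=0.000, vy=7.572 → t=1.514, apex=2.867, x_land=81.102, impact vy=-7.572
  bounce: vy ← 0.67·7.572 = 5.073
Arc 4: start y=0.000, vy=5.073 → t=1.015, apex=1.287, x_land=94.555, impact vy=-5.073
  bounce: vy ← 0.67·5.073 = 3.399
Arc 5: start y=0.000, vy=3.399 → t=0.680, apex=0.578, x_land=103.569, impact vy=-3.399
  bounce: vy ← 0.67·3.399 = 2.277
Arc 6: start y=0.000, vy=2.277 → t=0.455, apex=0.259, x_land=109.609, impact vy=-2.277
  bounce: vy ← 0.67·2.277 = 1.526
Arc 7: start y=0.000, vy=1.526 → t=0.305, apex=0.116, x_land=113.655, impact vy=-1.526
  bounce: vy ← 0.67·1.526 = 1.022

1 2.342 14.225 31.051
2 2.260 6.386 61.022
3 1.514 2.867 81.102
4 1.015 1.287 94.555
5 0.680 0.578 103.569
6 0.455 0.259 109.609
7 0.305 0.116 113.655
final: 113.655 1.022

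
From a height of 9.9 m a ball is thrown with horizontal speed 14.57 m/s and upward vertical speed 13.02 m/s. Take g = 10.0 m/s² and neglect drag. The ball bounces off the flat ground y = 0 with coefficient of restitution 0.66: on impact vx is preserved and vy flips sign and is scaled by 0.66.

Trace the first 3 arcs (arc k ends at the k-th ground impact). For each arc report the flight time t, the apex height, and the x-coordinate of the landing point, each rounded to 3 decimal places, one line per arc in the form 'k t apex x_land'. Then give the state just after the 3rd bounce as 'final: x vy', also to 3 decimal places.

1 3.219 18.376 46.902
2 2.531 8.005 83.772
3 1.670 3.487 108.106
final: 108.106 5.512

Arc 1: start y=9.900, vy=13.020 → t=3.219, apex=18.376, x_land=46.902, impact vy=-19.171
  bounce: vy ← 0.66·19.171 = 12.653
Arc 2: start y=0.000, vy=12.653 → t=2.531, apex=8.005, x_land=83.772, impact vy=-12.653
  bounce: vy ← 0.66·12.653 = 8.351
Arc 3: start y=0.000, vy=8.351 → t=1.670, apex=3.487, x_land=108.106, impact vy=-8.351
  bounce: vy ← 0.66·8.351 = 5.512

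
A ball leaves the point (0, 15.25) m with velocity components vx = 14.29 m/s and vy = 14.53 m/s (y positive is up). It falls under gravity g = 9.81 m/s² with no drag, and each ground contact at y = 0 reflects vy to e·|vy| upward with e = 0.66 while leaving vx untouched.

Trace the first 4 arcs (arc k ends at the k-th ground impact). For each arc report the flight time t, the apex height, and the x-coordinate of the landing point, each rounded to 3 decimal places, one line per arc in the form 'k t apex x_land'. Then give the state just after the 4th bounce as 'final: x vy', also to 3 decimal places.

Arc 1: start y=15.250, vy=14.530 → t=3.784, apex=26.010, x_land=54.072, impact vy=-22.590
  bounce: vy ← 0.66·22.590 = 14.910
Arc 2: start y=0.000, vy=14.910 → t=3.040, apex=11.330, x_land=97.510, impact vy=-14.910
  bounce: vy ← 0.66·14.910 = 9.840
Arc 3: start y=0.000, vy=9.840 → t=2.006, apex=4.935, x_land=126.178, impact vy=-9.840
  bounce: vy ← 0.66·9.840 = 6.495
Arc 4: start y=0.000, vy=6.495 → t=1.324, apex=2.150, x_land=145.099, impact vy=-6.495
  bounce: vy ← 0.66·6.495 = 4.286

1 3.784 26.010 54.072
2 3.040 11.330 97.510
3 2.006 4.935 126.178
4 1.324 2.150 145.099
final: 145.099 4.286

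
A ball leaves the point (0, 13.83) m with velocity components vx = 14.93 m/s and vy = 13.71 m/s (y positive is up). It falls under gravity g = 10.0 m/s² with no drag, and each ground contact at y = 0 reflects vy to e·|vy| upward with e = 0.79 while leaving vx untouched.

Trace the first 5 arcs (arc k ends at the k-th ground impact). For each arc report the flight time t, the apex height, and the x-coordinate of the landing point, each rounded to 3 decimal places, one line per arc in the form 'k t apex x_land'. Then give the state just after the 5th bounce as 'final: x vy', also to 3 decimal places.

Arc 1: start y=13.830, vy=13.710 → t=3.526, apex=23.228, x_land=52.649, impact vy=-21.554
  bounce: vy ← 0.79·21.554 = 17.027
Arc 2: start y=0.000, vy=17.027 → t=3.405, apex=14.497, x_land=103.493, impact vy=-17.027
  bounce: vy ← 0.79·17.027 = 13.452
Arc 3: start y=0.000, vy=13.452 → t=2.690, apex=9.047, x_land=143.660, impact vy=-13.452
  bounce: vy ← 0.79·13.452 = 10.627
Arc 4: start y=0.000, vy=10.627 → t=2.125, apex=5.646, x_land=175.391, impact vy=-10.627
  bounce: vy ← 0.79·10.627 = 8.395
Arc 5: start y=0.000, vy=8.395 → t=1.679, apex=3.524, x_land=200.459, impact vy=-8.395
  bounce: vy ← 0.79·8.395 = 6.632

1 3.526 23.228 52.649
2 3.405 14.497 103.493
3 2.690 9.047 143.660
4 2.125 5.646 175.391
5 1.679 3.524 200.459
final: 200.459 6.632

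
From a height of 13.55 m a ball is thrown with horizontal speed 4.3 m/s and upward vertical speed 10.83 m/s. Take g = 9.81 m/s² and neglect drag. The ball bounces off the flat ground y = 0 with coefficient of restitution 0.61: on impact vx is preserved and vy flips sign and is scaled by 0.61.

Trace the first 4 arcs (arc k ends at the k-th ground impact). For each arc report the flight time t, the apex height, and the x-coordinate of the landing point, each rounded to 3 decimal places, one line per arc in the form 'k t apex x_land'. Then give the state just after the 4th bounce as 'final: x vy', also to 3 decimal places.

Arc 1: start y=13.550, vy=10.830 → t=3.099, apex=19.528, x_land=13.327, impact vy=-19.574
  bounce: vy ← 0.61·19.574 = 11.940
Arc 2: start y=0.000, vy=11.940 → t=2.434, apex=7.266, x_land=23.794, impact vy=-11.940
  bounce: vy ← 0.61·11.940 = 7.283
Arc 3: start y=0.000, vy=7.283 → t=1.485, apex=2.704, x_land=30.179, impact vy=-7.283
  bounce: vy ← 0.61·7.283 = 4.443
Arc 4: start y=0.000, vy=4.443 → t=0.906, apex=1.006, x_land=34.074, impact vy=-4.443
  bounce: vy ← 0.61·4.443 = 2.710

1 3.099 19.528 13.327
2 2.434 7.266 23.794
3 1.485 2.704 30.179
4 0.906 1.006 34.074
final: 34.074 2.710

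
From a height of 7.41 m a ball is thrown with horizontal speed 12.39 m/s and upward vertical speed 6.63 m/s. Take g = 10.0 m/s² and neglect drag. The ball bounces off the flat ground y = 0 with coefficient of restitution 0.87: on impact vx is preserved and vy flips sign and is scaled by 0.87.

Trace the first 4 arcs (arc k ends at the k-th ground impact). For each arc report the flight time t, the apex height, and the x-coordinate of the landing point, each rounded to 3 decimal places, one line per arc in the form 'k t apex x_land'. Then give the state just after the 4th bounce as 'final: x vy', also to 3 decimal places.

Arc 1: start y=7.410, vy=6.630 → t=2.049, apex=9.608, x_land=25.390, impact vy=-13.862
  bounce: vy ← 0.87·13.862 = 12.060
Arc 2: start y=0.000, vy=12.060 → t=2.412, apex=7.272, x_land=55.274, impact vy=-12.060
  bounce: vy ← 0.87·12.060 = 10.492
Arc 3: start y=0.000, vy=10.492 → t=2.098, apex=5.504, x_land=81.274, impact vy=-10.492
  bounce: vy ← 0.87·10.492 = 9.128
Arc 4: start y=0.000, vy=9.128 → t=1.826, apex=4.166, x_land=103.894, impact vy=-9.128
  bounce: vy ← 0.87·9.128 = 7.942

1 2.049 9.608 25.390
2 2.412 7.272 55.274
3 2.098 5.504 81.274
4 1.826 4.166 103.894
final: 103.894 7.942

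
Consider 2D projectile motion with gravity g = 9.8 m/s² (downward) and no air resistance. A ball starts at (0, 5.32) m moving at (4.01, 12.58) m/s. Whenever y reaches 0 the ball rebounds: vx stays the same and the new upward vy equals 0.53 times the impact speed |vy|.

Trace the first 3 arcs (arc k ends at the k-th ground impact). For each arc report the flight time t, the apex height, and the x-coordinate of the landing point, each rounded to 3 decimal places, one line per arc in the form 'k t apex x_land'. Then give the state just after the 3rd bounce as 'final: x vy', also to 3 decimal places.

1 2.937 13.394 11.777
2 1.753 3.762 18.805
3 0.929 1.057 22.530
final: 22.530 2.412

Arc 1: start y=5.320, vy=12.580 → t=2.937, apex=13.394, x_land=11.777, impact vy=-16.203
  bounce: vy ← 0.53·16.203 = 8.587
Arc 2: start y=0.000, vy=8.587 → t=1.753, apex=3.762, x_land=18.805, impact vy=-8.587
  bounce: vy ← 0.53·8.587 = 4.551
Arc 3: start y=0.000, vy=4.551 → t=0.929, apex=1.057, x_land=22.530, impact vy=-4.551
  bounce: vy ← 0.53·4.551 = 2.412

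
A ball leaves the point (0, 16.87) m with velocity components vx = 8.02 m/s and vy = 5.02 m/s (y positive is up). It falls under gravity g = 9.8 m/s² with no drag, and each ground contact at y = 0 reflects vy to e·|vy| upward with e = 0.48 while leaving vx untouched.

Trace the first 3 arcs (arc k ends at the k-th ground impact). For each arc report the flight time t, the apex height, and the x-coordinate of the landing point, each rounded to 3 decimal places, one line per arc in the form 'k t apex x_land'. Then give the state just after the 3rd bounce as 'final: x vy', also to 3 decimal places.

1 2.437 18.156 19.546
2 1.848 4.183 34.366
3 0.887 0.964 41.480
final: 41.480 2.086

Arc 1: start y=16.870, vy=5.020 → t=2.437, apex=18.156, x_land=19.546, impact vy=-18.864
  bounce: vy ← 0.48·18.864 = 9.055
Arc 2: start y=0.000, vy=9.055 → t=1.848, apex=4.183, x_land=34.366, impact vy=-9.055
  bounce: vy ← 0.48·9.055 = 4.346
Arc 3: start y=0.000, vy=4.346 → t=0.887, apex=0.964, x_land=41.480, impact vy=-4.346
  bounce: vy ← 0.48·4.346 = 2.086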